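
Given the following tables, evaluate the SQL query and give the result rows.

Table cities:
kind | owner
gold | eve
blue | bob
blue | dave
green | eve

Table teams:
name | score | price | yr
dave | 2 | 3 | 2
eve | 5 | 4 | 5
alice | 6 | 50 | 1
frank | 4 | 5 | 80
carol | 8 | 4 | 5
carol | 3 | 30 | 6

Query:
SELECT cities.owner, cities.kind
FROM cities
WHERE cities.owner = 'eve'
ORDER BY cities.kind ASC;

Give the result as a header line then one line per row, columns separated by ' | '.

== RESULT ==
cities.owner | cities.kind
eve | gold
eve | green

Derivation:
After WHERE (2 rows):
cities.kind | cities.owner
gold | eve
green | eve
After SELECT (2 rows):
cities.owner | cities.kind
eve | gold
eve | green
After ORDER BY (2 rows):
cities.owner | cities.kind
eve | gold
eve | green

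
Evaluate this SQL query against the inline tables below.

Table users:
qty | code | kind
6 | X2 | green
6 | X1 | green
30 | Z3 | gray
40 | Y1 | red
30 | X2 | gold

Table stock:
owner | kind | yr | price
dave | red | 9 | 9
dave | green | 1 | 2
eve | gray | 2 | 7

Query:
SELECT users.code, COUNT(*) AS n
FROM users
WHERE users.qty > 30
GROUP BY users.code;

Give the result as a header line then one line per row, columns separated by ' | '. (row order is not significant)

== RESULT ==
users.code | n
Y1 | 1

Derivation:
After WHERE (1 rows):
users.qty | users.code | users.kind
40 | Y1 | red
After GROUP BY (1 rows):
users.code | n
Y1 | 1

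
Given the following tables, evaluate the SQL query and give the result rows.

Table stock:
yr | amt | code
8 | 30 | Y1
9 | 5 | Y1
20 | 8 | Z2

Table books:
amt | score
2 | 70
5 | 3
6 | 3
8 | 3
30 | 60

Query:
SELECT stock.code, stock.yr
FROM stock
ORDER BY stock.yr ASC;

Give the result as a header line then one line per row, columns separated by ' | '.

After SELECT (3 rows):
stock.code | stock.yr
Y1 | 8
Y1 | 9
Z2 | 20
After ORDER BY (3 rows):
stock.code | stock.yr
Y1 | 8
Y1 | 9
Z2 | 20

== RESULT ==
stock.code | stock.yr
Y1 | 8
Y1 | 9
Z2 | 20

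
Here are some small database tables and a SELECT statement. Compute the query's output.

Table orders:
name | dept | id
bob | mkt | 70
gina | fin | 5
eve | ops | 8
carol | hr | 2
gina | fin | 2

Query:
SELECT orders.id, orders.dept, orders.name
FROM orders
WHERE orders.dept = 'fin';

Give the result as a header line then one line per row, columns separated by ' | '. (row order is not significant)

After WHERE (2 rows):
orders.name | orders.dept | orders.id
gina | fin | 5
gina | fin | 2
After SELECT (2 rows):
orders.id | orders.dept | orders.name
5 | fin | gina
2 | fin | gina

== RESULT ==
orders.id | orders.dept | orders.name
5 | fin | gina
2 | fin | gina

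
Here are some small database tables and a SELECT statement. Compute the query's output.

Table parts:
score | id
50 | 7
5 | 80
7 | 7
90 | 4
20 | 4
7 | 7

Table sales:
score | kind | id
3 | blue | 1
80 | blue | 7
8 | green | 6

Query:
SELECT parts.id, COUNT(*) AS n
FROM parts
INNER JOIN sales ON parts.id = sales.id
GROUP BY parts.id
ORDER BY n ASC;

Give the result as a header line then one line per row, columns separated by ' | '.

After JOIN sales (3 rows):
parts.score | parts.id | sales.score | sales.kind | sales.id
50 | 7 | 80 | blue | 7
7 | 7 | 80 | blue | 7
7 | 7 | 80 | blue | 7
After GROUP BY (1 rows):
parts.id | n
7 | 3
After ORDER BY (1 rows):
parts.id | n
7 | 3

== RESULT ==
parts.id | n
7 | 3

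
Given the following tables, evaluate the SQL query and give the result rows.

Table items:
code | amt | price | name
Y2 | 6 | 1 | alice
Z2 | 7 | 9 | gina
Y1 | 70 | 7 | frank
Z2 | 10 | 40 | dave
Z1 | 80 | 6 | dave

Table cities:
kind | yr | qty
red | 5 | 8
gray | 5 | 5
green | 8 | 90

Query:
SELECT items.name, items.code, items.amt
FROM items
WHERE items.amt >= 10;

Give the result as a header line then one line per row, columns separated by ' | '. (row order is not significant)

After WHERE (3 rows):
items.code | items.amt | items.price | items.name
Y1 | 70 | 7 | frank
Z2 | 10 | 40 | dave
Z1 | 80 | 6 | dave
After SELECT (3 rows):
items.name | items.code | items.amt
frank | Y1 | 70
dave | Z2 | 10
dave | Z1 | 80

== RESULT ==
items.name | items.code | items.amt
frank | Y1 | 70
dave | Z2 | 10
dave | Z1 | 80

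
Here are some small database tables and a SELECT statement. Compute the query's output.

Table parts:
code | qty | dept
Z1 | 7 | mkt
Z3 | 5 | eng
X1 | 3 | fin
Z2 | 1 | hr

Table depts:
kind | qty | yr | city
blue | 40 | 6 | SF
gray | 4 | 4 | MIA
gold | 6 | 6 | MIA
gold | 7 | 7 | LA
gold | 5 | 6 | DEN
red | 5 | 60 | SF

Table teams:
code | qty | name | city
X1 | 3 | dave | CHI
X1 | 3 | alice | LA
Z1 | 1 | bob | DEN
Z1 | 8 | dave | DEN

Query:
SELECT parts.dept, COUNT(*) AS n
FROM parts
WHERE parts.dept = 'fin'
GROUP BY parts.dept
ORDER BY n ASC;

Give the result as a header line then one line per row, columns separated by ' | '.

After WHERE (1 rows):
parts.code | parts.qty | parts.dept
X1 | 3 | fin
After GROUP BY (1 rows):
parts.dept | n
fin | 1
After ORDER BY (1 rows):
parts.dept | n
fin | 1

== RESULT ==
parts.dept | n
fin | 1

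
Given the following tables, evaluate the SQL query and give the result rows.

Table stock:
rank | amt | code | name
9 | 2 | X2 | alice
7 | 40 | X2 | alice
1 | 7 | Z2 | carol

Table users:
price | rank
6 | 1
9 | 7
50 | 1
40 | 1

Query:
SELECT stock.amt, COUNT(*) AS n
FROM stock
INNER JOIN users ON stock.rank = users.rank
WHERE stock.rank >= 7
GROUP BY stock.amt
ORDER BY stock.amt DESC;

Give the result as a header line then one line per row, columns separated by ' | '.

After JOIN users (4 rows):
stock.rank | stock.amt | stock.code | stock.name | users.price | users.rank
7 | 40 | X2 | alice | 9 | 7
1 | 7 | Z2 | carol | 6 | 1
1 | 7 | Z2 | carol | 50 | 1
1 | 7 | Z2 | carol | 40 | 1
After WHERE (1 rows):
stock.rank | stock.amt | stock.code | stock.name | users.price | users.rank
7 | 40 | X2 | alice | 9 | 7
After GROUP BY (1 rows):
stock.amt | n
40 | 1
After ORDER BY (1 rows):
stock.amt | n
40 | 1

== RESULT ==
stock.amt | n
40 | 1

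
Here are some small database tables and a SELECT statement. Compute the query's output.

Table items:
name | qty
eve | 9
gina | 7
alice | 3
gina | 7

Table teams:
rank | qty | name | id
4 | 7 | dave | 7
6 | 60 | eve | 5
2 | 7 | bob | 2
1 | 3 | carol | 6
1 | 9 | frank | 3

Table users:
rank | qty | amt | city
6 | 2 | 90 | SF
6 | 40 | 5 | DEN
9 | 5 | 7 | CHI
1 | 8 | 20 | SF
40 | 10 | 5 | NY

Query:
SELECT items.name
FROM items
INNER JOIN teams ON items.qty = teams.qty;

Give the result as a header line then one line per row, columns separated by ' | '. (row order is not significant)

After JOIN teams (6 rows):
items.name | items.qty | teams.rank | teams.qty | teams.name | teams.id
eve | 9 | 1 | 9 | frank | 3
gina | 7 | 4 | 7 | dave | 7
gina | 7 | 2 | 7 | bob | 2
alice | 3 | 1 | 3 | carol | 6
gina | 7 | 4 | 7 | dave | 7
gina | 7 | 2 | 7 | bob | 2
After SELECT (6 rows):
items.name
eve
gina
gina
alice
gina
gina

== RESULT ==
items.name
eve
gina
gina
alice
gina
gina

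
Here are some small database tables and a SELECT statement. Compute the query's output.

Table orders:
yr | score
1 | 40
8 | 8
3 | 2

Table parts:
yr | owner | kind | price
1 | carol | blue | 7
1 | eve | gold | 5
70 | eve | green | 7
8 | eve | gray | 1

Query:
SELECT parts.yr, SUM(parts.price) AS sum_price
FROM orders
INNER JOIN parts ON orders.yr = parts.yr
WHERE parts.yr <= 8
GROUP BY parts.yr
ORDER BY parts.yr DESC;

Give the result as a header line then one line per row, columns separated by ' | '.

== RESULT ==
parts.yr | sum_price
8 | 1
1 | 12

Derivation:
After JOIN parts (3 rows):
orders.yr | orders.score | parts.yr | parts.owner | parts.kind | parts.price
1 | 40 | 1 | carol | blue | 7
1 | 40 | 1 | eve | gold | 5
8 | 8 | 8 | eve | gray | 1
After WHERE (3 rows):
orders.yr | orders.score | parts.yr | parts.owner | parts.kind | parts.price
1 | 40 | 1 | carol | blue | 7
1 | 40 | 1 | eve | gold | 5
8 | 8 | 8 | eve | gray | 1
After GROUP BY (2 rows):
parts.yr | sum_price
1 | 12
8 | 1
After ORDER BY (2 rows):
parts.yr | sum_price
8 | 1
1 | 12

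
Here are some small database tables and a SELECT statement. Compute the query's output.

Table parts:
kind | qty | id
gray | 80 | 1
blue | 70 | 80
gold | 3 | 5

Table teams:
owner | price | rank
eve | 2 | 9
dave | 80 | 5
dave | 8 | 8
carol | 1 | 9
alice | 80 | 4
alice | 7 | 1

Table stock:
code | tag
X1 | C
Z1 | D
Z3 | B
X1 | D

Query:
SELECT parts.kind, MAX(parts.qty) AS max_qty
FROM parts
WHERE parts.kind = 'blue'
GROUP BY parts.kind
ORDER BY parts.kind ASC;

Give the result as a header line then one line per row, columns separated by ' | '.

After WHERE (1 rows):
parts.kind | parts.qty | parts.id
blue | 70 | 80
After GROUP BY (1 rows):
parts.kind | max_qty
blue | 70
After ORDER BY (1 rows):
parts.kind | max_qty
blue | 70

== RESULT ==
parts.kind | max_qty
blue | 70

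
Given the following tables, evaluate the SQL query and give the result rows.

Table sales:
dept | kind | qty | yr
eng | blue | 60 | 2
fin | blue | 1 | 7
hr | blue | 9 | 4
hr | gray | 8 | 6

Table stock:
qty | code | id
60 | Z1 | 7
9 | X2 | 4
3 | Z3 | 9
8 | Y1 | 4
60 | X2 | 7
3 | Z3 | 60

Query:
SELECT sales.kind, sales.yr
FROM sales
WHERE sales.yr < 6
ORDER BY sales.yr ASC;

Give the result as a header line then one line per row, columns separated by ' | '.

== RESULT ==
sales.kind | sales.yr
blue | 2
blue | 4

Derivation:
After WHERE (2 rows):
sales.dept | sales.kind | sales.qty | sales.yr
eng | blue | 60 | 2
hr | blue | 9 | 4
After SELECT (2 rows):
sales.kind | sales.yr
blue | 2
blue | 4
After ORDER BY (2 rows):
sales.kind | sales.yr
blue | 2
blue | 4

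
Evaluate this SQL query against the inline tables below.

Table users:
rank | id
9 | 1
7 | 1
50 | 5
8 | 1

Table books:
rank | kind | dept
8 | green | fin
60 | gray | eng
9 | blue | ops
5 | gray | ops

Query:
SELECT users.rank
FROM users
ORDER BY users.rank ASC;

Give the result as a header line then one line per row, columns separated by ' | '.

After SELECT (4 rows):
users.rank
9
7
50
8
After ORDER BY (4 rows):
users.rank
7
8
9
50

== RESULT ==
users.rank
7
8
9
50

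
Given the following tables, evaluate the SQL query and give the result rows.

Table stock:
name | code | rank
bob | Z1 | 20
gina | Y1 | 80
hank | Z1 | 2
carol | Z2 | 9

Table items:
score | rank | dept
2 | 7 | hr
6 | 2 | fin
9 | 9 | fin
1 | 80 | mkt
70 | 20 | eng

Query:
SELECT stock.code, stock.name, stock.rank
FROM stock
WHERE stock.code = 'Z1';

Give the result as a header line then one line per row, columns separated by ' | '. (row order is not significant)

After WHERE (2 rows):
stock.name | stock.code | stock.rank
bob | Z1 | 20
hank | Z1 | 2
After SELECT (2 rows):
stock.code | stock.name | stock.rank
Z1 | bob | 20
Z1 | hank | 2

== RESULT ==
stock.code | stock.name | stock.rank
Z1 | bob | 20
Z1 | hank | 2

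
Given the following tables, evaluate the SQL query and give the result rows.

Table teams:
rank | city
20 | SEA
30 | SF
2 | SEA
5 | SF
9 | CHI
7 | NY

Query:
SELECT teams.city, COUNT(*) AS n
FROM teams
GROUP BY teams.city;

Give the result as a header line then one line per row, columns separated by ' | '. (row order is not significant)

== RESULT ==
teams.city | n
SEA | 2
SF | 2
CHI | 1
NY | 1

Derivation:
After GROUP BY (4 rows):
teams.city | n
SEA | 2
SF | 2
CHI | 1
NY | 1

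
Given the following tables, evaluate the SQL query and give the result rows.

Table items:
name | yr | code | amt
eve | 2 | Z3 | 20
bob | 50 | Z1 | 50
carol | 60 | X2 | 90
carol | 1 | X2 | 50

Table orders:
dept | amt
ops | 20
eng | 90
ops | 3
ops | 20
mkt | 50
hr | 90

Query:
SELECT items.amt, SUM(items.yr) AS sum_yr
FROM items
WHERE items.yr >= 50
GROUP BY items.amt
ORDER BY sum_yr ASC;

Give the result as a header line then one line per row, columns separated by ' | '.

After WHERE (2 rows):
items.name | items.yr | items.code | items.amt
bob | 50 | Z1 | 50
carol | 60 | X2 | 90
After GROUP BY (2 rows):
items.amt | sum_yr
50 | 50
90 | 60
After ORDER BY (2 rows):
items.amt | sum_yr
50 | 50
90 | 60

== RESULT ==
items.amt | sum_yr
50 | 50
90 | 60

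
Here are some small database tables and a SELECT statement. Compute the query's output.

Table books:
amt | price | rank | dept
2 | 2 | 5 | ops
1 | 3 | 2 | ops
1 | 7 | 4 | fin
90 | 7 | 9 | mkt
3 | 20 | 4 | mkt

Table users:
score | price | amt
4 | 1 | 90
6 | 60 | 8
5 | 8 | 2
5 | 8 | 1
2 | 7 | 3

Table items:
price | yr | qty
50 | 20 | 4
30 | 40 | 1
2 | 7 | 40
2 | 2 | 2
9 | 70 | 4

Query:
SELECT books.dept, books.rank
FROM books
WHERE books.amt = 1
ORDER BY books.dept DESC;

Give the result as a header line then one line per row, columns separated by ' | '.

After WHERE (2 rows):
books.amt | books.price | books.rank | books.dept
1 | 3 | 2 | ops
1 | 7 | 4 | fin
After SELECT (2 rows):
books.dept | books.rank
ops | 2
fin | 4
After ORDER BY (2 rows):
books.dept | books.rank
ops | 2
fin | 4

== RESULT ==
books.dept | books.rank
ops | 2
fin | 4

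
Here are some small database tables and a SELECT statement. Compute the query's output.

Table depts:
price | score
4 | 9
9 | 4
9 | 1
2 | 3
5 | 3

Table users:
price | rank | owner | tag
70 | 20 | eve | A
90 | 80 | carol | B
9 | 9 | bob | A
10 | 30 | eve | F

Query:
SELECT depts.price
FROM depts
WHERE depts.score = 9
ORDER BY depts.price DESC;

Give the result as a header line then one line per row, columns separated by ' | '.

== RESULT ==
depts.price
4

Derivation:
After WHERE (1 rows):
depts.price | depts.score
4 | 9
After SELECT (1 rows):
depts.price
4
After ORDER BY (1 rows):
depts.price
4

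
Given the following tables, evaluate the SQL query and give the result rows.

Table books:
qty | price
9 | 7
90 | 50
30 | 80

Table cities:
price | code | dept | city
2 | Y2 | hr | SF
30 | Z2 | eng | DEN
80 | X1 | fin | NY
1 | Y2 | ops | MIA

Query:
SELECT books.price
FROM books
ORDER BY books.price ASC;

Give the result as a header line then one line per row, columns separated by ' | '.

After SELECT (3 rows):
books.price
7
50
80
After ORDER BY (3 rows):
books.price
7
50
80

== RESULT ==
books.price
7
50
80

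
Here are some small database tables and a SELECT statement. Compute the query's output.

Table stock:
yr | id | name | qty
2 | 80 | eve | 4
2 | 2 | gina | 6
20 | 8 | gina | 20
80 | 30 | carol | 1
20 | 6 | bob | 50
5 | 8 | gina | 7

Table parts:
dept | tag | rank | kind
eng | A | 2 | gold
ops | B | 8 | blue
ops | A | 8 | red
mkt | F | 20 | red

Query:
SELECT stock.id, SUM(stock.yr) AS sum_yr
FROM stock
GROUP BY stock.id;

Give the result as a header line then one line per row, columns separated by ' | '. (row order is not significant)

== RESULT ==
stock.id | sum_yr
80 | 2
2 | 2
8 | 25
30 | 80
6 | 20

Derivation:
After GROUP BY (5 rows):
stock.id | sum_yr
80 | 2
2 | 2
8 | 25
30 | 80
6 | 20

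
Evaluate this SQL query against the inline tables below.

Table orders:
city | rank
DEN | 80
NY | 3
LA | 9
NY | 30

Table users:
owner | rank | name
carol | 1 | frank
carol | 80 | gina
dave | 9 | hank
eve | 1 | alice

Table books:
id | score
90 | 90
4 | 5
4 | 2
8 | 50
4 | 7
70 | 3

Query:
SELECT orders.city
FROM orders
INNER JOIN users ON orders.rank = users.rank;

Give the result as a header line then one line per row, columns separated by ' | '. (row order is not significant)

After JOIN users (2 rows):
orders.city | orders.rank | users.owner | users.rank | users.name
DEN | 80 | carol | 80 | gina
LA | 9 | dave | 9 | hank
After SELECT (2 rows):
orders.city
DEN
LA

== RESULT ==
orders.city
DEN
LA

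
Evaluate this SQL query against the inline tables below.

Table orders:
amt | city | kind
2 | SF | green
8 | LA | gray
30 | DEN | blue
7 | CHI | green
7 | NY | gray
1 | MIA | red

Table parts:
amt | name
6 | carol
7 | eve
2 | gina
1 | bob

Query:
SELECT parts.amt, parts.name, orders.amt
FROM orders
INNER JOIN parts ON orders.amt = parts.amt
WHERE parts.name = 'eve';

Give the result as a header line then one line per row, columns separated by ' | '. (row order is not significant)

== RESULT ==
parts.amt | parts.name | orders.amt
7 | eve | 7
7 | eve | 7

Derivation:
After JOIN parts (4 rows):
orders.amt | orders.city | orders.kind | parts.amt | parts.name
2 | SF | green | 2 | gina
7 | CHI | green | 7 | eve
7 | NY | gray | 7 | eve
1 | MIA | red | 1 | bob
After WHERE (2 rows):
orders.amt | orders.city | orders.kind | parts.amt | parts.name
7 | CHI | green | 7 | eve
7 | NY | gray | 7 | eve
After SELECT (2 rows):
parts.amt | parts.name | orders.amt
7 | eve | 7
7 | eve | 7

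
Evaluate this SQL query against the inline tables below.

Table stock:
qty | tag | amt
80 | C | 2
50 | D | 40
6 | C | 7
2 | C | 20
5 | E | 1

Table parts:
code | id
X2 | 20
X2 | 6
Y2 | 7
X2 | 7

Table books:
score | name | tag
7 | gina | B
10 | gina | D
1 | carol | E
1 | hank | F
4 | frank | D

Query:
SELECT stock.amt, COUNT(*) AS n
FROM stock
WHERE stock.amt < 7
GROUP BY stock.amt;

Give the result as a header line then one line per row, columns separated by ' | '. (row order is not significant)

After WHERE (2 rows):
stock.qty | stock.tag | stock.amt
80 | C | 2
5 | E | 1
After GROUP BY (2 rows):
stock.amt | n
2 | 1
1 | 1

== RESULT ==
stock.amt | n
2 | 1
1 | 1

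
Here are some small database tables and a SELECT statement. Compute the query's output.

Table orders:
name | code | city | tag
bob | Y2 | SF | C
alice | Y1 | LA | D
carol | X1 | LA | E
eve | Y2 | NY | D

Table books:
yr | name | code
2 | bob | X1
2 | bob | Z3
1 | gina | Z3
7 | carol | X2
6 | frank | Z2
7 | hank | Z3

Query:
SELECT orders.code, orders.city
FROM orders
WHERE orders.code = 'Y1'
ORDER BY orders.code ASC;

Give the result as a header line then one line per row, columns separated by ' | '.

After WHERE (1 rows):
orders.name | orders.code | orders.city | orders.tag
alice | Y1 | LA | D
After SELECT (1 rows):
orders.code | orders.city
Y1 | LA
After ORDER BY (1 rows):
orders.code | orders.city
Y1 | LA

== RESULT ==
orders.code | orders.city
Y1 | LA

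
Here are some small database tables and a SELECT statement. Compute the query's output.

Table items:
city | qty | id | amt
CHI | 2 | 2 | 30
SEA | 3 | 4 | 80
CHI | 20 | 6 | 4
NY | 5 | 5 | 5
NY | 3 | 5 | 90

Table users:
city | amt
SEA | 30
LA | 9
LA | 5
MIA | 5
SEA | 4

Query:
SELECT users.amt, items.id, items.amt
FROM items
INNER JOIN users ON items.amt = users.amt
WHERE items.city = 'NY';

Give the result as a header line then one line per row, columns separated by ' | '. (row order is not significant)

== RESULT ==
users.amt | items.id | items.amt
5 | 5 | 5
5 | 5 | 5

Derivation:
After JOIN users (4 rows):
items.city | items.qty | items.id | items.amt | users.city | users.amt
CHI | 2 | 2 | 30 | SEA | 30
CHI | 20 | 6 | 4 | SEA | 4
NY | 5 | 5 | 5 | LA | 5
NY | 5 | 5 | 5 | MIA | 5
After WHERE (2 rows):
items.city | items.qty | items.id | items.amt | users.city | users.amt
NY | 5 | 5 | 5 | LA | 5
NY | 5 | 5 | 5 | MIA | 5
After SELECT (2 rows):
users.amt | items.id | items.amt
5 | 5 | 5
5 | 5 | 5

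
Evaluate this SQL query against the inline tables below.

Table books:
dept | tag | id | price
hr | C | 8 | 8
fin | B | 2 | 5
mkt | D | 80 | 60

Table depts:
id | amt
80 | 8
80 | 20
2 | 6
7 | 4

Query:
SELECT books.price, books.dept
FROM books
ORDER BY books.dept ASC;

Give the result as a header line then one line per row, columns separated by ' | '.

After SELECT (3 rows):
books.price | books.dept
8 | hr
5 | fin
60 | mkt
After ORDER BY (3 rows):
books.price | books.dept
5 | fin
8 | hr
60 | mkt

== RESULT ==
books.price | books.dept
5 | fin
8 | hr
60 | mkt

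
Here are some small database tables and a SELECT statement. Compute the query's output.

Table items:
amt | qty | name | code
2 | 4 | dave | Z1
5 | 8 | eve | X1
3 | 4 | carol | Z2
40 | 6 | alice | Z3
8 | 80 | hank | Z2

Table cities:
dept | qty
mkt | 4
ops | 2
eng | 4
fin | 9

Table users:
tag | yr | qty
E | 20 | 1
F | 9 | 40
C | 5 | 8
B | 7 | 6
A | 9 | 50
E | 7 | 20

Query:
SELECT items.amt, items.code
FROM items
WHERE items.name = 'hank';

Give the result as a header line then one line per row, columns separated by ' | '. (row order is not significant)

== RESULT ==
items.amt | items.code
8 | Z2

Derivation:
After WHERE (1 rows):
items.amt | items.qty | items.name | items.code
8 | 80 | hank | Z2
After SELECT (1 rows):
items.amt | items.code
8 | Z2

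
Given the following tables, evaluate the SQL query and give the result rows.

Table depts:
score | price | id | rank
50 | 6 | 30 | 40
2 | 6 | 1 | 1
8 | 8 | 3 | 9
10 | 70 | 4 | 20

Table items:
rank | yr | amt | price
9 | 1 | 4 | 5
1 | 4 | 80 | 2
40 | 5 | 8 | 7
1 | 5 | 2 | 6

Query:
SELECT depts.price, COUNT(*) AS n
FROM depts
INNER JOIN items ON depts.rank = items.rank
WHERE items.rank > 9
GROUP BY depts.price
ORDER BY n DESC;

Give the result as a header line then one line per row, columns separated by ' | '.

== RESULT ==
depts.price | n
6 | 1

Derivation:
After JOIN items (4 rows):
depts.score | depts.price | depts.id | depts.rank | items.rank | items.yr | items.amt | items.price
50 | 6 | 30 | 40 | 40 | 5 | 8 | 7
2 | 6 | 1 | 1 | 1 | 4 | 80 | 2
2 | 6 | 1 | 1 | 1 | 5 | 2 | 6
8 | 8 | 3 | 9 | 9 | 1 | 4 | 5
After WHERE (1 rows):
depts.score | depts.price | depts.id | depts.rank | items.rank | items.yr | items.amt | items.price
50 | 6 | 30 | 40 | 40 | 5 | 8 | 7
After GROUP BY (1 rows):
depts.price | n
6 | 1
After ORDER BY (1 rows):
depts.price | n
6 | 1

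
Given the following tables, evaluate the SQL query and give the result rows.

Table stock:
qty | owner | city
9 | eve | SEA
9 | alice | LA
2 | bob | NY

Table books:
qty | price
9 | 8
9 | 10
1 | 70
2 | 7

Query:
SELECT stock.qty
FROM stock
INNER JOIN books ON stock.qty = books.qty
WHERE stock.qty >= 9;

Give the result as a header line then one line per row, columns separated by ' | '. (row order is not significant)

After JOIN books (5 rows):
stock.qty | stock.owner | stock.city | books.qty | books.price
9 | eve | SEA | 9 | 8
9 | eve | SEA | 9 | 10
9 | alice | LA | 9 | 8
9 | alice | LA | 9 | 10
2 | bob | NY | 2 | 7
After WHERE (4 rows):
stock.qty | stock.owner | stock.city | books.qty | books.price
9 | eve | SEA | 9 | 8
9 | eve | SEA | 9 | 10
9 | alice | LA | 9 | 8
9 | alice | LA | 9 | 10
After SELECT (4 rows):
stock.qty
9
9
9
9

== RESULT ==
stock.qty
9
9
9
9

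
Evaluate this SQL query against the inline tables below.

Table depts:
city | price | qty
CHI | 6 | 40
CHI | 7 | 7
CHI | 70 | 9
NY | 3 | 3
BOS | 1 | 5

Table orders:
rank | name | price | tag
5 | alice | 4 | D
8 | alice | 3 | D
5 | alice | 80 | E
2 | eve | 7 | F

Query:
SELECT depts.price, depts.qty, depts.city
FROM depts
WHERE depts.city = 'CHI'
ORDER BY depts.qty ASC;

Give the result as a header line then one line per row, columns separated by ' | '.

== RESULT ==
depts.price | depts.qty | depts.city
7 | 7 | CHI
70 | 9 | CHI
6 | 40 | CHI

Derivation:
After WHERE (3 rows):
depts.city | depts.price | depts.qty
CHI | 6 | 40
CHI | 7 | 7
CHI | 70 | 9
After SELECT (3 rows):
depts.price | depts.qty | depts.city
6 | 40 | CHI
7 | 7 | CHI
70 | 9 | CHI
After ORDER BY (3 rows):
depts.price | depts.qty | depts.city
7 | 7 | CHI
70 | 9 | CHI
6 | 40 | CHI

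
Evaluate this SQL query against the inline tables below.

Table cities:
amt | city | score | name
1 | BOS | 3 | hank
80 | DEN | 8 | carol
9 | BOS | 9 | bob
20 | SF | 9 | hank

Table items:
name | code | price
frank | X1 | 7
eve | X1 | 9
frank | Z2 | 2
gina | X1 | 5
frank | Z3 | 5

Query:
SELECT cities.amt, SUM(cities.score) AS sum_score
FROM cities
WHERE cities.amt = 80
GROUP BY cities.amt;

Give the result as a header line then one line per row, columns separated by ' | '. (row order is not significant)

After WHERE (1 rows):
cities.amt | cities.city | cities.score | cities.name
80 | DEN | 8 | carol
After GROUP BY (1 rows):
cities.amt | sum_score
80 | 8

== RESULT ==
cities.amt | sum_score
80 | 8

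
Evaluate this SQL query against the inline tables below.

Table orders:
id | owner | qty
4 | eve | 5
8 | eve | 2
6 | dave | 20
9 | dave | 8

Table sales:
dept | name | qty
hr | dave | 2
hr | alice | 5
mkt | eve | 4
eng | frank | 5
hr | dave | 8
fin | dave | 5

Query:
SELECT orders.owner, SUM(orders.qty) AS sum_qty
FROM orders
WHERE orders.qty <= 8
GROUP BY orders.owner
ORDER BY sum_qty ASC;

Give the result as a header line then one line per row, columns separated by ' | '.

After WHERE (3 rows):
orders.id | orders.owner | orders.qty
4 | eve | 5
8 | eve | 2
9 | dave | 8
After GROUP BY (2 rows):
orders.owner | sum_qty
eve | 7
dave | 8
After ORDER BY (2 rows):
orders.owner | sum_qty
eve | 7
dave | 8

== RESULT ==
orders.owner | sum_qty
eve | 7
dave | 8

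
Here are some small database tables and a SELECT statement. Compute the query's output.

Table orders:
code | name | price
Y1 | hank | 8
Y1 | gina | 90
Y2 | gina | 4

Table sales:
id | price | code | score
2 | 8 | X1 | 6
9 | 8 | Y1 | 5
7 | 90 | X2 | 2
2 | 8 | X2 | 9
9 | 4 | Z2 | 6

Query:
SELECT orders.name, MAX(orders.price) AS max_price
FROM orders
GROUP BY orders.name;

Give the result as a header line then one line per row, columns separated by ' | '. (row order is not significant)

== RESULT ==
orders.name | max_price
hank | 8
gina | 90

Derivation:
After GROUP BY (2 rows):
orders.name | max_price
hank | 8
gina | 90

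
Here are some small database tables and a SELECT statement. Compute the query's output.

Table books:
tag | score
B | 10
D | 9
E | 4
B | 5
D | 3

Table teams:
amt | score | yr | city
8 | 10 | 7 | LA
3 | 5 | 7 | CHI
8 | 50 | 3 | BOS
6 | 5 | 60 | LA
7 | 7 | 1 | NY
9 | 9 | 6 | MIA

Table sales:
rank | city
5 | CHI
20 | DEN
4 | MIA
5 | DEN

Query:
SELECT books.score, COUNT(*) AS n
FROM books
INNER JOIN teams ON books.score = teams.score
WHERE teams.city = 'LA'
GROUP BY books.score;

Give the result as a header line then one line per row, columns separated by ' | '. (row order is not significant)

After JOIN teams (4 rows):
books.tag | books.score | teams.amt | teams.score | teams.yr | teams.city
B | 10 | 8 | 10 | 7 | LA
D | 9 | 9 | 9 | 6 | MIA
B | 5 | 3 | 5 | 7 | CHI
B | 5 | 6 | 5 | 60 | LA
After WHERE (2 rows):
books.tag | books.score | teams.amt | teams.score | teams.yr | teams.city
B | 10 | 8 | 10 | 7 | LA
B | 5 | 6 | 5 | 60 | LA
After GROUP BY (2 rows):
books.score | n
10 | 1
5 | 1

== RESULT ==
books.score | n
10 | 1
5 | 1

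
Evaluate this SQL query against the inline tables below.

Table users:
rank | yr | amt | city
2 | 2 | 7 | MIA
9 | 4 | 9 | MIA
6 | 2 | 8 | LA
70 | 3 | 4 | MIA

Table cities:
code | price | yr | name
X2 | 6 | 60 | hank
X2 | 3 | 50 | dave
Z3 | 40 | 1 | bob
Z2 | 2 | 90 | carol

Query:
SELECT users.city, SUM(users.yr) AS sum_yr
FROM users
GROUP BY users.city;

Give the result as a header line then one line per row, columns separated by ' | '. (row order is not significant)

== RESULT ==
users.city | sum_yr
MIA | 9
LA | 2

Derivation:
After GROUP BY (2 rows):
users.city | sum_yr
MIA | 9
LA | 2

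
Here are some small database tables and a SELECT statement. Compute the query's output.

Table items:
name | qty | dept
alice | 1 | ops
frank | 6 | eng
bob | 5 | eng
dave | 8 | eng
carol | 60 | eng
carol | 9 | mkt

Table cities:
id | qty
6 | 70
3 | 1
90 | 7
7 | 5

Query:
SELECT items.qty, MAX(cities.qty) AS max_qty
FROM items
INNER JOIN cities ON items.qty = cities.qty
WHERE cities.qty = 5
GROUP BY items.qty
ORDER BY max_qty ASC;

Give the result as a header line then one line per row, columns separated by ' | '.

== RESULT ==
items.qty | max_qty
5 | 5

Derivation:
After JOIN cities (2 rows):
items.name | items.qty | items.dept | cities.id | cities.qty
alice | 1 | ops | 3 | 1
bob | 5 | eng | 7 | 5
After WHERE (1 rows):
items.name | items.qty | items.dept | cities.id | cities.qty
bob | 5 | eng | 7 | 5
After GROUP BY (1 rows):
items.qty | max_qty
5 | 5
After ORDER BY (1 rows):
items.qty | max_qty
5 | 5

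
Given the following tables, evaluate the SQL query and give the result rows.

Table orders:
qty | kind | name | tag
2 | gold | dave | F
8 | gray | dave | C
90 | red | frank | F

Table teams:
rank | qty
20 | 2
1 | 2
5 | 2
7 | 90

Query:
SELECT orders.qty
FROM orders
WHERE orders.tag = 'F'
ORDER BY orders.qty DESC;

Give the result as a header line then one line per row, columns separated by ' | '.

After WHERE (2 rows):
orders.qty | orders.kind | orders.name | orders.tag
2 | gold | dave | F
90 | red | frank | F
After SELECT (2 rows):
orders.qty
2
90
After ORDER BY (2 rows):
orders.qty
90
2

== RESULT ==
orders.qty
90
2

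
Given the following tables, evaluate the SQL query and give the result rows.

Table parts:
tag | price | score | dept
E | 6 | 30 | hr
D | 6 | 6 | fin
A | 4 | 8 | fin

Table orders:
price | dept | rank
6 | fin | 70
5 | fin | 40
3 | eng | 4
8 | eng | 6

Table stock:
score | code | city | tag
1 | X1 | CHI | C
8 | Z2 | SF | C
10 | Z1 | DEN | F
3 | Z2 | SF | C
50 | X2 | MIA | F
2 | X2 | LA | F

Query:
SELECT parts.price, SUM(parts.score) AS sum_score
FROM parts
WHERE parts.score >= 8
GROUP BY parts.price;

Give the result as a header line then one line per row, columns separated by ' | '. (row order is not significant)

After WHERE (2 rows):
parts.tag | parts.price | parts.score | parts.dept
E | 6 | 30 | hr
A | 4 | 8 | fin
After GROUP BY (2 rows):
parts.price | sum_score
6 | 30
4 | 8

== RESULT ==
parts.price | sum_score
6 | 30
4 | 8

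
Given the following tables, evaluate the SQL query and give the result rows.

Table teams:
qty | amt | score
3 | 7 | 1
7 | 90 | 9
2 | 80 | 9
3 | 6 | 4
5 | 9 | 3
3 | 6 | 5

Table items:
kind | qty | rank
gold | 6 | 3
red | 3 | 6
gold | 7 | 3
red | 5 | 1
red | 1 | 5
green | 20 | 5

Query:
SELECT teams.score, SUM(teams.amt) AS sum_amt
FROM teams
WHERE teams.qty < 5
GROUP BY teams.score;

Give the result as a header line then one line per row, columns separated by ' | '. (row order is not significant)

== RESULT ==
teams.score | sum_amt
1 | 7
9 | 80
4 | 6
5 | 6

Derivation:
After WHERE (4 rows):
teams.qty | teams.amt | teams.score
3 | 7 | 1
2 | 80 | 9
3 | 6 | 4
3 | 6 | 5
After GROUP BY (4 rows):
teams.score | sum_amt
1 | 7
9 | 80
4 | 6
5 | 6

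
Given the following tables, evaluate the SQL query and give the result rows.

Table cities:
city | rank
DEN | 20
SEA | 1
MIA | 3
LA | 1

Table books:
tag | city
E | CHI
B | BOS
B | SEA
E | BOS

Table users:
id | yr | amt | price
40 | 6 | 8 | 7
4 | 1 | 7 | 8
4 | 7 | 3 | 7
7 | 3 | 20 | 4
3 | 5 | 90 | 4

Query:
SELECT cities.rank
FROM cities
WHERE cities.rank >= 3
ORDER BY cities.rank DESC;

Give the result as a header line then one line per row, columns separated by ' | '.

After WHERE (2 rows):
cities.city | cities.rank
DEN | 20
MIA | 3
After SELECT (2 rows):
cities.rank
20
3
After ORDER BY (2 rows):
cities.rank
20
3

== RESULT ==
cities.rank
20
3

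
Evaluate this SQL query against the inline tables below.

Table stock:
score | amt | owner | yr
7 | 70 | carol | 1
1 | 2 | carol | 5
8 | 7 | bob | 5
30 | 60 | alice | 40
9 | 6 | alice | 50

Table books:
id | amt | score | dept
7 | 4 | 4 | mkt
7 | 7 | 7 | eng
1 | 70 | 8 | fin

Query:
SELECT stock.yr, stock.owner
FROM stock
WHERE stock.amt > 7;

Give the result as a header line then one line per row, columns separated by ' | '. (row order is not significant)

== RESULT ==
stock.yr | stock.owner
1 | carol
40 | alice

Derivation:
After WHERE (2 rows):
stock.score | stock.amt | stock.owner | stock.yr
7 | 70 | carol | 1
30 | 60 | alice | 40
After SELECT (2 rows):
stock.yr | stock.owner
1 | carol
40 | alice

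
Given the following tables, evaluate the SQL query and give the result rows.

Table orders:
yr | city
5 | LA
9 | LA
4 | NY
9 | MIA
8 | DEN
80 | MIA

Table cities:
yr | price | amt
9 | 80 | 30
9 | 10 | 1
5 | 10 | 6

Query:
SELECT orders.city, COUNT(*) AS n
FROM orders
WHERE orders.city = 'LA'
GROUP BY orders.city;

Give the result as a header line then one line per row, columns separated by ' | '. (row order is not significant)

== RESULT ==
orders.city | n
LA | 2

Derivation:
After WHERE (2 rows):
orders.yr | orders.city
5 | LA
9 | LA
After GROUP BY (1 rows):
orders.city | n
LA | 2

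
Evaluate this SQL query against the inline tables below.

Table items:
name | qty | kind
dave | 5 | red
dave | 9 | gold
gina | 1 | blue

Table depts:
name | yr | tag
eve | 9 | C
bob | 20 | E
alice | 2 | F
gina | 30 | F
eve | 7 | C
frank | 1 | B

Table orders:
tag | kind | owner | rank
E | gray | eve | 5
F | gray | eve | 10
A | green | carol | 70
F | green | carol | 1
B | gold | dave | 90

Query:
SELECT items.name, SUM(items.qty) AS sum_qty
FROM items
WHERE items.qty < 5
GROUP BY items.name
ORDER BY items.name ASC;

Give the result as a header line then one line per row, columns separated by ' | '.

== RESULT ==
items.name | sum_qty
gina | 1

Derivation:
After WHERE (1 rows):
items.name | items.qty | items.kind
gina | 1 | blue
After GROUP BY (1 rows):
items.name | sum_qty
gina | 1
After ORDER BY (1 rows):
items.name | sum_qty
gina | 1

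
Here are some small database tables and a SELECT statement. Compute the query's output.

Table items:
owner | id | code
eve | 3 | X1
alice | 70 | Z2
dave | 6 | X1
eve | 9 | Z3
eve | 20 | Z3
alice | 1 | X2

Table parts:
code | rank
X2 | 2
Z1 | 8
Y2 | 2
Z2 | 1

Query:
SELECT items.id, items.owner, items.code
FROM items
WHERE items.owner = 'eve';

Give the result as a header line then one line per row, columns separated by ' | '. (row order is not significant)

After WHERE (3 rows):
items.owner | items.id | items.code
eve | 3 | X1
eve | 9 | Z3
eve | 20 | Z3
After SELECT (3 rows):
items.id | items.owner | items.code
3 | eve | X1
9 | eve | Z3
20 | eve | Z3

== RESULT ==
items.id | items.owner | items.code
3 | eve | X1
9 | eve | Z3
20 | eve | Z3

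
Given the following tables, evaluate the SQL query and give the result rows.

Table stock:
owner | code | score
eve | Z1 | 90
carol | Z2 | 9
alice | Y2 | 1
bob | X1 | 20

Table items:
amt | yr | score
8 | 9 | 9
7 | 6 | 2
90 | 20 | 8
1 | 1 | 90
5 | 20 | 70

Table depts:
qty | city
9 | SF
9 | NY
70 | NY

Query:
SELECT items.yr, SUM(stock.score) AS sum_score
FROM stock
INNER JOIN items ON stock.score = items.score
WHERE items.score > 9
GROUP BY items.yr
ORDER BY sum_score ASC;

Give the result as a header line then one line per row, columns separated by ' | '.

== RESULT ==
items.yr | sum_score
1 | 90

Derivation:
After JOIN items (2 rows):
stock.owner | stock.code | stock.score | items.amt | items.yr | items.score
eve | Z1 | 90 | 1 | 1 | 90
carol | Z2 | 9 | 8 | 9 | 9
After WHERE (1 rows):
stock.owner | stock.code | stock.score | items.amt | items.yr | items.score
eve | Z1 | 90 | 1 | 1 | 90
After GROUP BY (1 rows):
items.yr | sum_score
1 | 90
After ORDER BY (1 rows):
items.yr | sum_score
1 | 90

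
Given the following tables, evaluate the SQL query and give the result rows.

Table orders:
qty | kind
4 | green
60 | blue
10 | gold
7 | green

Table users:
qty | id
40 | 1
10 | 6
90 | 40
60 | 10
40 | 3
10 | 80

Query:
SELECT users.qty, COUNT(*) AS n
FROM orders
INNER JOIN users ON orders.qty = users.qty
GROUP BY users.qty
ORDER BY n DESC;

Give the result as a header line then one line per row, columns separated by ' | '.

== RESULT ==
users.qty | n
10 | 2
60 | 1

Derivation:
After JOIN users (3 rows):
orders.qty | orders.kind | users.qty | users.id
60 | blue | 60 | 10
10 | gold | 10 | 6
10 | gold | 10 | 80
After GROUP BY (2 rows):
users.qty | n
60 | 1
10 | 2
After ORDER BY (2 rows):
users.qty | n
10 | 2
60 | 1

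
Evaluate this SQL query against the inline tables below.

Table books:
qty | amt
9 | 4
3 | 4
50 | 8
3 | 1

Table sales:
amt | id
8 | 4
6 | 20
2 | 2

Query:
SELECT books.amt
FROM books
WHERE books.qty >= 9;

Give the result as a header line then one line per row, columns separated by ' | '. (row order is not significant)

After WHERE (2 rows):
books.qty | books.amt
9 | 4
50 | 8
After SELECT (2 rows):
books.amt
4
8

== RESULT ==
books.amt
4
8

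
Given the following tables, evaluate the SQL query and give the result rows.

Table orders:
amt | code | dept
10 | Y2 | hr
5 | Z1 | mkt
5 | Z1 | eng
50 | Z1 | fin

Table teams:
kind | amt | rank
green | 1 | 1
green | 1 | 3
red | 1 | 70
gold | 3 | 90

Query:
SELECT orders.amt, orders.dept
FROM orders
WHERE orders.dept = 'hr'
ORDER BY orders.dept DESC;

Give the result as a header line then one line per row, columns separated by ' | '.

After WHERE (1 rows):
orders.amt | orders.code | orders.dept
10 | Y2 | hr
After SELECT (1 rows):
orders.amt | orders.dept
10 | hr
After ORDER BY (1 rows):
orders.amt | orders.dept
10 | hr

== RESULT ==
orders.amt | orders.dept
10 | hr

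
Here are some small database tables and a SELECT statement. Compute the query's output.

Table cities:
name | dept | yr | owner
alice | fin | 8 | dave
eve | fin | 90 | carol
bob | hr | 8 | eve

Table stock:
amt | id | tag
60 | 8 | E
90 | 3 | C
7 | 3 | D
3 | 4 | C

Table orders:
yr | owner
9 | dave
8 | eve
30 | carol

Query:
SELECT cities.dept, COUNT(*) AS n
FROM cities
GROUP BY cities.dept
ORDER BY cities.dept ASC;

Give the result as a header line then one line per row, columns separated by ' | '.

After GROUP BY (2 rows):
cities.dept | n
fin | 2
hr | 1
After ORDER BY (2 rows):
cities.dept | n
fin | 2
hr | 1

== RESULT ==
cities.dept | n
fin | 2
hr | 1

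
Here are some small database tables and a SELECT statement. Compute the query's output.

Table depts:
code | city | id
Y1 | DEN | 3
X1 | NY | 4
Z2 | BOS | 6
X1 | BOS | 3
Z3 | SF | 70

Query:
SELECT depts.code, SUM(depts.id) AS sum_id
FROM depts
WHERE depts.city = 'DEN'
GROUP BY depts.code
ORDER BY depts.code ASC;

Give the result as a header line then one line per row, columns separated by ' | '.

== RESULT ==
depts.code | sum_id
Y1 | 3

Derivation:
After WHERE (1 rows):
depts.code | depts.city | depts.id
Y1 | DEN | 3
After GROUP BY (1 rows):
depts.code | sum_id
Y1 | 3
After ORDER BY (1 rows):
depts.code | sum_id
Y1 | 3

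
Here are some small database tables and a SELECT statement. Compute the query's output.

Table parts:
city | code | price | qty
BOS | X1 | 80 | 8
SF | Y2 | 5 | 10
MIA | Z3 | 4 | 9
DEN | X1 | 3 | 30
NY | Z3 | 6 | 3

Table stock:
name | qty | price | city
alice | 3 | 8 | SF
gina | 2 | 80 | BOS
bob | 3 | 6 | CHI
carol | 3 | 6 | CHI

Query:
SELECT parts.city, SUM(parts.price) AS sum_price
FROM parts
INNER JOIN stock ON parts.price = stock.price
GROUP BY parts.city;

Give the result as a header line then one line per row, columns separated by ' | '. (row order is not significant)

After JOIN stock (3 rows):
parts.city | parts.code | parts.price | parts.qty | stock.name | stock.qty | stock.price | stock.city
BOS | X1 | 80 | 8 | gina | 2 | 80 | BOS
NY | Z3 | 6 | 3 | bob | 3 | 6 | CHI
NY | Z3 | 6 | 3 | carol | 3 | 6 | CHI
After GROUP BY (2 rows):
parts.city | sum_price
BOS | 80
NY | 12

== RESULT ==
parts.city | sum_price
BOS | 80
NY | 12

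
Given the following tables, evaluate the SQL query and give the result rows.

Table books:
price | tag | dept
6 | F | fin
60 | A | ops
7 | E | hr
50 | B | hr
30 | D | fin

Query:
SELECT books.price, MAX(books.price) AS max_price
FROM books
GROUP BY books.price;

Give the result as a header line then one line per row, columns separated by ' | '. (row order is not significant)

After GROUP BY (5 rows):
books.price | max_price
6 | 6
60 | 60
7 | 7
50 | 50
30 | 30

== RESULT ==
books.price | max_price
6 | 6
60 | 60
7 | 7
50 | 50
30 | 30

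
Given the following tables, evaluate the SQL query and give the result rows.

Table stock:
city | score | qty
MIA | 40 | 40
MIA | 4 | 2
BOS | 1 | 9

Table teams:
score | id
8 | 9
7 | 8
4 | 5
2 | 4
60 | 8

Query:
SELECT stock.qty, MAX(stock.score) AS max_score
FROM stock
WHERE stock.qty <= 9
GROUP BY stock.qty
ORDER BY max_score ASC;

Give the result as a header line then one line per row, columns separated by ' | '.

After WHERE (2 rows):
stock.city | stock.score | stock.qty
MIA | 4 | 2
BOS | 1 | 9
After GROUP BY (2 rows):
stock.qty | max_score
2 | 4
9 | 1
After ORDER BY (2 rows):
stock.qty | max_score
9 | 1
2 | 4

== RESULT ==
stock.qty | max_score
9 | 1
2 | 4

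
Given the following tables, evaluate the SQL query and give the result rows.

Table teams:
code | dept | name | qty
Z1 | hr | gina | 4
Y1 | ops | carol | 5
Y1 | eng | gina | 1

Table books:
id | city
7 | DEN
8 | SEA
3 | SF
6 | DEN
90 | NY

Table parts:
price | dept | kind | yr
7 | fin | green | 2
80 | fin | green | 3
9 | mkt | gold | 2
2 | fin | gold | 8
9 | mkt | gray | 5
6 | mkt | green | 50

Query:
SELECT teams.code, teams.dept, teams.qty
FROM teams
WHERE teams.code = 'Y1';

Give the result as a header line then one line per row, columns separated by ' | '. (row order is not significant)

After WHERE (2 rows):
teams.code | teams.dept | teams.name | teams.qty
Y1 | ops | carol | 5
Y1 | eng | gina | 1
After SELECT (2 rows):
teams.code | teams.dept | teams.qty
Y1 | ops | 5
Y1 | eng | 1

== RESULT ==
teams.code | teams.dept | teams.qty
Y1 | ops | 5
Y1 | eng | 1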